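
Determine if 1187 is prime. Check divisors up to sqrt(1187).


Check divisors up to sqrt(1187) = 34.4529
No divisors found.
1187 is prime.

Yes, 1187 is prime


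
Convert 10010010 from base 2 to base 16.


10010010 (base 2) = 146 (decimal)
146 (decimal) = 92 (base 16)


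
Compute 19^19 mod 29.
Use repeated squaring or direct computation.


19^1 mod 29 = 19
19^2 mod 29 = 13
19^3 mod 29 = 15
19^4 mod 29 = 24
19^5 mod 29 = 21
19^6 mod 29 = 22
19^7 mod 29 = 12
19^8 mod 29 = 25
19^9 mod 29 = 11
19^10 mod 29 = 6
19^11 mod 29 = 27
19^12 mod 29 = 20
19^13 mod 29 = 3
19^14 mod 29 = 28
19^15 mod 29 = 10
19^16 mod 29 = 16
19^17 mod 29 = 14
19^18 mod 29 = 5
19^19 mod 29 = 8


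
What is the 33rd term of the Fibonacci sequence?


Sequence: 1, 1, 2, 3, 5, 8, 13, 21, 34, 55, 89, 144, 233, 377, 610, 987, 1597, 2584, 4181, 6765, 10946, 17711, 28657, 46368, 75025, 121393, 196418, 317811, 514229, 832040, 1346269, 2178309, 3524578
F(33) = 3524578


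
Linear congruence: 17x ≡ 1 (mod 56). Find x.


GCD(17, 56) = 1, unique solution
a^(-1) mod 56 = 33
x = 33 * 1 mod 56 = 33

x ≡ 33 (mod 56)


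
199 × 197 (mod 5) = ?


199 × 197 = 39203
39203 mod 5 = 3


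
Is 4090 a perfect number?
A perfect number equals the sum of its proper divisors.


Proper divisors of 4090: 1, 2, 5, 10, 409, 818, 2045
Sum = 1 + 2 + 5 + 10 + 409 + 818 + 2045 = 3290

No, 4090 is not perfect (3290 ≠ 4090)


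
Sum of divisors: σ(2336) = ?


Divisors of 2336: 1, 2, 4, 8, 16, 32, 73, 146, 292, 584, 1168, 2336
Sum = 1 + 2 + 4 + 8 + 16 + 32 + 73 + 146 + 292 + 584 + 1168 + 2336 = 4662

σ(2336) = 4662


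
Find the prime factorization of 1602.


1602 / 2 = 801
801 / 3 = 267
267 / 3 = 89
89 / 89 = 1
1602 = 2 × 3^2 × 89


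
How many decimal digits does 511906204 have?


511906204 has 9 digits in base 10
floor(log10(511906204)) + 1 = floor(8.7092) + 1 = 9

9 digits (base 10)


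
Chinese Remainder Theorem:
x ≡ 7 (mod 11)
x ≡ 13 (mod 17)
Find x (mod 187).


M = 11*17 = 187
M1 = M/11 = 17, M2 = M/17 = 11
M1^(-1) mod 11 = 2, M2^(-1) mod 17 = 14
x = 7*17*2 + 13*11*14 = 2240
2240 mod 187 = 183
Check: 183 mod 11 = 7 ✓, 183 mod 17 = 13 ✓

x ≡ 183 (mod 187)


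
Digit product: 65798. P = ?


6 × 5 × 7 × 9 × 8 = 15120


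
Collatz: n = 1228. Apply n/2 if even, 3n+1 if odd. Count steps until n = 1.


1228 → 614 → 307 → 922 → 461 → 1384 → 692 → 346 → 173 → 520 → 260 → 130 → 65 → 196 → 98 → 49 → 148 → 74 → 37 → 112 → 56 → 28 → 14 → 7 → 22 → 11 → 34 → 17 → 52 → 26 → 13 → 40 → 20 → 10 → 5 → 16 → 8 → 4 → 2 → 1
Total steps = 39

39 steps


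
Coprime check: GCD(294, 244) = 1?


Euclidean algorithm:
294 = 1 * 244 + 50
244 = 4 * 50 + 44
50 = 1 * 44 + 6
44 = 7 * 6 + 2
6 = 3 * 2 + 0
GCD(294, 244) = 2

No, not coprime (GCD = 2)


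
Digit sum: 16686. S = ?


1 + 6 + 6 + 8 + 6 = 27


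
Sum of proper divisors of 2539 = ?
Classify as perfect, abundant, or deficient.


Proper divisors: 1
Sum = 1 = 1
1 < 2539 → deficient

s(2539) = 1 (deficient)


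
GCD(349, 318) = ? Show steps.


349 = 1 * 318 + 31
318 = 10 * 31 + 8
31 = 3 * 8 + 7
8 = 1 * 7 + 1
7 = 7 * 1 + 0
GCD = 1


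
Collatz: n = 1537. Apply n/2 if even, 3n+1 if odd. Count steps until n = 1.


1537 → 4612 → 2306 → 1153 → 3460 → 1730 → 865 → 2596 → 1298 → 649 → 1948 → 974 → 487 → 1462 → 731 → 2194 → 1097 → 3292 → 1646 → 823 → 2470 → 1235 → 3706 → 1853 → 5560 → 2780 → 1390 → 695 → 2086 → 1043 → 3130 → 1565 → 4696 → 2348 → 1174 → 587 → 1762 → 881 → 2644 → 1322 → 661 → 1984 → 992 → 496 → 248 → 124 → 62 → 31 → 94 → 47 → 142 → 71 → 214 → 107 → 322 → 161 → 484 → 242 → 121 → 364 → 182 → 91 → 274 → 137 → 412 → 206 → 103 → 310 → 155 → 466 → 233 → 700 → 350 → 175 → 526 → 263 → 790 → 395 → 1186 → 593 → 1780 → 890 → 445 → 1336 → 668 → 334 → 167 → 502 → 251 → 754 → 377 → 1132 → 566 → 283 → 850 → 425 → 1276 → 638 → 319 → 958 → 479 → 1438 → 719 → 2158 → 1079 → 3238 → 1619 → 4858 → 2429 → 7288 → 3644 → 1822 → 911 → 2734 → 1367 → 4102 → 2051 → 6154 → 3077 → 9232 → 4616 → 2308 → 1154 → 577 → 1732 → 866 → 433 → 1300 → 650 → 325 → 976 → 488 → 244 → 122 → 61 → 184 → 92 → 46 → 23 → 70 → 35 → 106 → 53 → 160 → 80 → 40 → 20 → 10 → 5 → 16 → 8 → 4 → 2 → 1
Total steps = 153

153 steps


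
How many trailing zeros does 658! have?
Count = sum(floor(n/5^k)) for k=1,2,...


floor(658/5) = 131
floor(658/25) = 26
floor(658/125) = 5
floor(658/625) = 1
Total = 163

163 trailing zeros


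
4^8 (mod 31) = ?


4^1 mod 31 = 4
4^2 mod 31 = 16
4^3 mod 31 = 2
4^4 mod 31 = 8
4^5 mod 31 = 1
4^6 mod 31 = 4
4^7 mod 31 = 16
4^8 mod 31 = 2


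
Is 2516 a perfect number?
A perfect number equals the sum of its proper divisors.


Proper divisors of 2516: 1, 2, 4, 17, 34, 37, 68, 74, 148, 629, 1258
Sum = 1 + 2 + 4 + 17 + 34 + 37 + 68 + 74 + 148 + 629 + 1258 = 2272

No, 2516 is not perfect (2272 ≠ 2516)


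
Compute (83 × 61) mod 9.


83 × 61 = 5063
5063 mod 9 = 5


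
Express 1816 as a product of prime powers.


1816 / 2 = 908
908 / 2 = 454
454 / 2 = 227
227 / 227 = 1
1816 = 2^3 × 227


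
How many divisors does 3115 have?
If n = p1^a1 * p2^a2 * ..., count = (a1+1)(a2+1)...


3115 = 5^1 × 7^1 × 89^1
d(3115) = (1+1) × (1+1) × (1+1) = 8

8 divisors


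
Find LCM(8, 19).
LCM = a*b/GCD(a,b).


GCD(8, 19) = 1
LCM = 8*19/1 = 152/1 = 152

LCM = 152


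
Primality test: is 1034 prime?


1034 / 2 = 517 (exact division)
1034 is NOT prime.

No, 1034 is not prime


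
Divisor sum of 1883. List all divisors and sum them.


Divisors of 1883: 1, 7, 269, 1883
Sum = 1 + 7 + 269 + 1883 = 2160

σ(1883) = 2160


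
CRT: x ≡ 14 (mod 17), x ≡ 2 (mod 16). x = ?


M = 17*16 = 272
M1 = M/17 = 16, M2 = M/16 = 17
M1^(-1) mod 17 = 16, M2^(-1) mod 16 = 1
x = 14*16*16 + 2*17*1 = 3618
3618 mod 272 = 82
Check: 82 mod 17 = 14 ✓, 82 mod 16 = 2 ✓

x ≡ 82 (mod 272)


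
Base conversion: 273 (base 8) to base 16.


273 (base 8) = 187 (decimal)
187 (decimal) = BB (base 16)


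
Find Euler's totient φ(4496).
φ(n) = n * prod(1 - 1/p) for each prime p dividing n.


4496 = 2^4 × 281
Prime factors: 2, 281
φ(4496) = 4496 × (1-1/2) × (1-1/281)
= 4496 × 1/2 × 280/281 = 2240

φ(4496) = 2240


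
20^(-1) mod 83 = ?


Use the extended Euclidean algorithm on (83, 20); each row r = 83*s + 20*t:
r=83, s=1, t=0
r=20, s=0, t=1
q=4: r=3, s=1, t=-4   [83*(1) + 20*(-4) = 3]
q=6: r=2, s=-6, t=25   [83*(-6) + 20*(25) = 2]
q=1: r=1, s=7, t=-29   [83*(7) + 20*(-29) = 1]
q=2: r=0, s=-20, t=83   [83*(-20) + 20*(83) = 0]
GCD = 1 with t = -29, so 20*(-29) ≡ 1 (mod 83)
Inverse = -29 mod 83 = 54
Check: 20 * 54 = 1080 ≡ 1 (mod 83)

20^(-1) ≡ 54 (mod 83)


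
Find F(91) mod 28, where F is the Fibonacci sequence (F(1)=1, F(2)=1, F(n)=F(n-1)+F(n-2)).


F(k) mod 28 for k=1..91:
1, 1, 2, 3, 5, 8, 13, 21, 6, 27, 5, 4, 9, 13, 22, 7, 1, 8, 9, 17, 26, 15, 13, 0, 13, 13, 26, 11, 9, 20, 1, 21, 22, 15, 9, 24, 5, 1, 6, 7, 13, 20, 5, 25, 2, 27, 1, 0, 1, 1, 2, 3, 5, 8, 13, 21, 6, 27, 5, 4, 9, 13, 22, 7, 1, 8, 9, 17, 26, 15, 13, 0, 13, 13, 26, 11, 9, 20, 1, 21, 22, 15, 9, 24, 5, 1, 6, 7, 13, 20, 5
F(91) mod 28 = 5


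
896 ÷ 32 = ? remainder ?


896 = 32 * 28 + 0
Check: 896 + 0 = 896

q = 28, r = 0


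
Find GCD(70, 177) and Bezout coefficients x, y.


Tabular extended Euclidean (each row: r = 70*s + 177*t):
r=70, s=1, t=0
r=177, s=0, t=1
q=0: r=70, s=1, t=0   [70*(1) + 177*(0) = 70]
q=2: r=37, s=-2, t=1   [70*(-2) + 177*(1) = 37]
q=1: r=33, s=3, t=-1   [70*(3) + 177*(-1) = 33]
q=1: r=4, s=-5, t=2   [70*(-5) + 177*(2) = 4]
q=8: r=1, s=43, t=-17   [70*(43) + 177*(-17) = 1]
q=4: r=0, s=-177, t=70   [70*(-177) + 177*(70) = 0]
GCD = 1; from the row with r=1: x=43, y=-17
Check: 70*(43) + 177*(-17) = 3010 - 3009 = 1

GCD = 1, x = 43, y = -17


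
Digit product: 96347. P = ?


9 × 6 × 3 × 4 × 7 = 4536


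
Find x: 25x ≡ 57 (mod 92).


GCD(25, 92) = 1, unique solution
a^(-1) mod 92 = 81
x = 81 * 57 mod 92 = 17

x ≡ 17 (mod 92)


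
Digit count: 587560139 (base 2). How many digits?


587560139 in base 2 = 100011000001010111010011001011
Number of digits = 30

30 digits (base 2)


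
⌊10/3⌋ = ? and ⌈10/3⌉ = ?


10/3 = 3.3333
floor = 3
ceil = 4

floor = 3, ceil = 4


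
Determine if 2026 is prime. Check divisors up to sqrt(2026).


2026 / 2 = 1013 (exact division)
2026 is NOT prime.

No, 2026 is not prime


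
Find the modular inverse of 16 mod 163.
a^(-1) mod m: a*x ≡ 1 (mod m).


Use the extended Euclidean algorithm on (163, 16); each row r = 163*s + 16*t:
r=163, s=1, t=0
r=16, s=0, t=1
q=10: r=3, s=1, t=-10   [163*(1) + 16*(-10) = 3]
q=5: r=1, s=-5, t=51   [163*(-5) + 16*(51) = 1]
q=3: r=0, s=16, t=-163   [163*(16) + 16*(-163) = 0]
GCD = 1 with t = 51, so 16*(51) ≡ 1 (mod 163)
Inverse = 51 mod 163 = 51
Check: 16 * 51 = 816 ≡ 1 (mod 163)

16^(-1) ≡ 51 (mod 163)


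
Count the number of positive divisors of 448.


448 = 2^6 × 7^1
d(448) = (6+1) × (1+1) = 14

14 divisors


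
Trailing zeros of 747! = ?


floor(747/5) = 149
floor(747/25) = 29
floor(747/125) = 5
floor(747/625) = 1
Total = 184

184 trailing zeros


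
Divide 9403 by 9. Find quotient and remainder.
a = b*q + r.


9403 = 9 * 1044 + 7
Check: 9396 + 7 = 9403

q = 1044, r = 7


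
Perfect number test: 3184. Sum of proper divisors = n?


Proper divisors of 3184: 1, 2, 4, 8, 16, 199, 398, 796, 1592
Sum = 1 + 2 + 4 + 8 + 16 + 199 + 398 + 796 + 1592 = 3016

No, 3184 is not perfect (3016 ≠ 3184)


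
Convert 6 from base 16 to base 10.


6 (base 16) = 6 (decimal)
6 (decimal) = 6 (base 10)


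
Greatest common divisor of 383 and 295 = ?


383 = 1 * 295 + 88
295 = 3 * 88 + 31
88 = 2 * 31 + 26
31 = 1 * 26 + 5
26 = 5 * 5 + 1
5 = 5 * 1 + 0
GCD = 1


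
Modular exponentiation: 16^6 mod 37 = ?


16^1 mod 37 = 16
16^2 mod 37 = 34
16^3 mod 37 = 26
16^4 mod 37 = 9
16^5 mod 37 = 33
16^6 mod 37 = 10


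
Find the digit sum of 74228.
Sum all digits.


7 + 4 + 2 + 2 + 8 = 23


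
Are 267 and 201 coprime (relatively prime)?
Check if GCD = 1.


Euclidean algorithm:
267 = 1 * 201 + 66
201 = 3 * 66 + 3
66 = 22 * 3 + 0
GCD(267, 201) = 3

No, not coprime (GCD = 3)


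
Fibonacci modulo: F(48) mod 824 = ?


F(k) mod 824 for k=1..48:
1, 1, 2, 3, 5, 8, 13, 21, 34, 55, 89, 144, 233, 377, 610, 163, 773, 112, 61, 173, 234, 407, 641, 224, 41, 265, 306, 571, 53, 624, 677, 477, 330, 807, 313, 296, 609, 81, 690, 771, 637, 584, 397, 157, 554, 711, 441, 328
F(48) mod 824 = 328


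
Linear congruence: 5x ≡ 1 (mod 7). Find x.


GCD(5, 7) = 1, unique solution
a^(-1) mod 7 = 3
x = 3 * 1 mod 7 = 3

x ≡ 3 (mod 7)


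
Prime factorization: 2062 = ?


2062 / 2 = 1031
1031 / 1031 = 1
2062 = 2 × 1031


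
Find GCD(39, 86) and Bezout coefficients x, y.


Tabular extended Euclidean (each row: r = 39*s + 86*t):
r=39, s=1, t=0
r=86, s=0, t=1
q=0: r=39, s=1, t=0   [39*(1) + 86*(0) = 39]
q=2: r=8, s=-2, t=1   [39*(-2) + 86*(1) = 8]
q=4: r=7, s=9, t=-4   [39*(9) + 86*(-4) = 7]
q=1: r=1, s=-11, t=5   [39*(-11) + 86*(5) = 1]
q=7: r=0, s=86, t=-39   [39*(86) + 86*(-39) = 0]
GCD = 1; from the row with r=1: x=-11, y=5
Check: 39*(-11) + 86*(5) = -429 + 430 = 1

GCD = 1, x = -11, y = 5


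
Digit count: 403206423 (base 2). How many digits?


403206423 in base 2 = 11000000010000111000100010111
Number of digits = 29

29 digits (base 2)


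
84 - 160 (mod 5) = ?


84 - 160 = -76
-76 mod 5 = 4


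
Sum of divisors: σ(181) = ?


Divisors of 181: 1, 181
Sum = 1 + 181 = 182

σ(181) = 182


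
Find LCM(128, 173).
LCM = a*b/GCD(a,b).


GCD(128, 173) = 1
LCM = 128*173/1 = 22144/1 = 22144

LCM = 22144


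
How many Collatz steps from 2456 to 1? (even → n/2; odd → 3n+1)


2456 → 1228 → 614 → 307 → 922 → 461 → 1384 → 692 → 346 → 173 → 520 → 260 → 130 → 65 → 196 → 98 → 49 → 148 → 74 → 37 → 112 → 56 → 28 → 14 → 7 → 22 → 11 → 34 → 17 → 52 → 26 → 13 → 40 → 20 → 10 → 5 → 16 → 8 → 4 → 2 → 1
Total steps = 40

40 steps


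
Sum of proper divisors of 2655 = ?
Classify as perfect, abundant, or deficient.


Proper divisors: 1, 3, 5, 9, 15, 45, 59, 177, 295, 531, 885
Sum = 1 + 3 + 5 + 9 + 15 + 45 + 59 + 177 + 295 + 531 + 885 = 2025
2025 < 2655 → deficient

s(2655) = 2025 (deficient)


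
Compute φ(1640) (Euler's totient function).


1640 = 2^3 × 5 × 41
Prime factors: 2, 5, 41
φ(1640) = 1640 × (1-1/2) × (1-1/5) × (1-1/41)
= 1640 × 1/2 × 4/5 × 40/41 = 640

φ(1640) = 640


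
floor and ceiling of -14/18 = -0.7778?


-14/18 = -0.7778
floor = -1
ceil = 0

floor = -1, ceil = 0


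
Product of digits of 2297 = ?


2 × 2 × 9 × 7 = 252


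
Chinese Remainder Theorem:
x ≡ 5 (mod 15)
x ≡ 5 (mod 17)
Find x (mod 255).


M = 15*17 = 255
M1 = M/15 = 17, M2 = M/17 = 15
M1^(-1) mod 15 = 8, M2^(-1) mod 17 = 8
x = 5*17*8 + 5*15*8 = 1280
1280 mod 255 = 5
Check: 5 mod 15 = 5 ✓, 5 mod 17 = 5 ✓

x ≡ 5 (mod 255)


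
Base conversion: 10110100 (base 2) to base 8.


10110100 (base 2) = 180 (decimal)
180 (decimal) = 264 (base 8)


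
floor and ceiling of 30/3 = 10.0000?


30/3 = 10.0000
floor = 10
ceil = 10

floor = 10, ceil = 10


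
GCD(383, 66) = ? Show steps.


383 = 5 * 66 + 53
66 = 1 * 53 + 13
53 = 4 * 13 + 1
13 = 13 * 1 + 0
GCD = 1


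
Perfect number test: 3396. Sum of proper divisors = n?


Proper divisors of 3396: 1, 2, 3, 4, 6, 12, 283, 566, 849, 1132, 1698
Sum = 1 + 2 + 3 + 4 + 6 + 12 + 283 + 566 + 849 + 1132 + 1698 = 4556

No, 3396 is not perfect (4556 ≠ 3396)


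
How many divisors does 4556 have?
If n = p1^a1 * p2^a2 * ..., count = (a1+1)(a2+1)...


4556 = 2^2 × 17^1 × 67^1
d(4556) = (2+1) × (1+1) × (1+1) = 12

12 divisors


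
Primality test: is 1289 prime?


Check divisors up to sqrt(1289) = 35.9026
No divisors found.
1289 is prime.

Yes, 1289 is prime


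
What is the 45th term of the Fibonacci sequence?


Sequence: 1, 1, 2, 3, 5, 8, 13, 21, 34, 55, 89, 144, 233, 377, 610, 987, 1597, 2584, 4181, 6765, 10946, 17711, 28657, 46368, 75025, 121393, 196418, 317811, 514229, 832040, 1346269, 2178309, 3524578, 5702887, 9227465, 14930352, 24157817, 39088169, 63245986, 102334155, 165580141, 267914296, 433494437, 701408733, 1134903170
F(45) = 1134903170


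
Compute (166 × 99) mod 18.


166 × 99 = 16434
16434 mod 18 = 0


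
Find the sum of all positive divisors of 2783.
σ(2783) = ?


Divisors of 2783: 1, 11, 23, 121, 253, 2783
Sum = 1 + 11 + 23 + 121 + 253 + 2783 = 3192

σ(2783) = 3192


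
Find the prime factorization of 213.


213 / 3 = 71
71 / 71 = 1
213 = 3 × 71


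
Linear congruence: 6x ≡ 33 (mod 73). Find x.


GCD(6, 73) = 1, unique solution
a^(-1) mod 73 = 61
x = 61 * 33 mod 73 = 42

x ≡ 42 (mod 73)


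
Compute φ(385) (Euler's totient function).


385 = 5 × 7 × 11
Prime factors: 5, 7, 11
φ(385) = 385 × (1-1/5) × (1-1/7) × (1-1/11)
= 385 × 4/5 × 6/7 × 10/11 = 240

φ(385) = 240


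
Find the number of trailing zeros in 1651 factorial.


floor(1651/5) = 330
floor(1651/25) = 66
floor(1651/125) = 13
floor(1651/625) = 2
Total = 411

411 trailing zeros


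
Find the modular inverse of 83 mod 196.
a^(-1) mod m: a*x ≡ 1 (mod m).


Use the extended Euclidean algorithm on (196, 83); each row r = 196*s + 83*t:
r=196, s=1, t=0
r=83, s=0, t=1
q=2: r=30, s=1, t=-2   [196*(1) + 83*(-2) = 30]
q=2: r=23, s=-2, t=5   [196*(-2) + 83*(5) = 23]
q=1: r=7, s=3, t=-7   [196*(3) + 83*(-7) = 7]
q=3: r=2, s=-11, t=26   [196*(-11) + 83*(26) = 2]
q=3: r=1, s=36, t=-85   [196*(36) + 83*(-85) = 1]
q=2: r=0, s=-83, t=196   [196*(-83) + 83*(196) = 0]
GCD = 1 with t = -85, so 83*(-85) ≡ 1 (mod 196)
Inverse = -85 mod 196 = 111
Check: 83 * 111 = 9213 ≡ 1 (mod 196)

83^(-1) ≡ 111 (mod 196)


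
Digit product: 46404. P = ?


4 × 6 × 4 × 0 × 4 = 0


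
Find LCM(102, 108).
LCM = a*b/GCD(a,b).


GCD(102, 108) = 6
LCM = 102*108/6 = 11016/6 = 1836

LCM = 1836


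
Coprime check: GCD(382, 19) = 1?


Euclidean algorithm:
382 = 20 * 19 + 2
19 = 9 * 2 + 1
2 = 2 * 1 + 0
GCD(382, 19) = 1

Yes, coprime (GCD = 1)


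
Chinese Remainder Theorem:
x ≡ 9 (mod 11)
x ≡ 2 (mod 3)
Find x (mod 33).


M = 11*3 = 33
M1 = M/11 = 3, M2 = M/3 = 11
M1^(-1) mod 11 = 4, M2^(-1) mod 3 = 2
x = 9*3*4 + 2*11*2 = 152
152 mod 33 = 20
Check: 20 mod 11 = 9 ✓, 20 mod 3 = 2 ✓

x ≡ 20 (mod 33)


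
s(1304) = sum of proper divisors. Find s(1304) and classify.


Proper divisors: 1, 2, 4, 8, 163, 326, 652
Sum = 1 + 2 + 4 + 8 + 163 + 326 + 652 = 1156
1156 < 1304 → deficient

s(1304) = 1156 (deficient)


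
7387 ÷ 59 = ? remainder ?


7387 = 59 * 125 + 12
Check: 7375 + 12 = 7387

q = 125, r = 12


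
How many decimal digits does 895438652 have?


895438652 has 9 digits in base 10
floor(log10(895438652)) + 1 = floor(8.9520) + 1 = 9

9 digits (base 10)


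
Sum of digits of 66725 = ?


6 + 6 + 7 + 2 + 5 = 26


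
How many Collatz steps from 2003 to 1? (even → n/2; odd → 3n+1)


2003 → 6010 → 3005 → 9016 → 4508 → 2254 → 1127 → 3382 → 1691 → 5074 → 2537 → 7612 → 3806 → 1903 → 5710 → 2855 → 8566 → 4283 → 12850 → 6425 → 19276 → 9638 → 4819 → 14458 → 7229 → 21688 → 10844 → 5422 → 2711 → 8134 → 4067 → 12202 → 6101 → 18304 → 9152 → 4576 → 2288 → 1144 → 572 → 286 → 143 → 430 → 215 → 646 → 323 → 970 → 485 → 1456 → 728 → 364 → 182 → 91 → 274 → 137 → 412 → 206 → 103 → 310 → 155 → 466 → 233 → 700 → 350 → 175 → 526 → 263 → 790 → 395 → 1186 → 593 → 1780 → 890 → 445 → 1336 → 668 → 334 → 167 → 502 → 251 → 754 → 377 → 1132 → 566 → 283 → 850 → 425 → 1276 → 638 → 319 → 958 → 479 → 1438 → 719 → 2158 → 1079 → 3238 → 1619 → 4858 → 2429 → 7288 → 3644 → 1822 → 911 → 2734 → 1367 → 4102 → 2051 → 6154 → 3077 → 9232 → 4616 → 2308 → 1154 → 577 → 1732 → 866 → 433 → 1300 → 650 → 325 → 976 → 488 → 244 → 122 → 61 → 184 → 92 → 46 → 23 → 70 → 35 → 106 → 53 → 160 → 80 → 40 → 20 → 10 → 5 → 16 → 8 → 4 → 2 → 1
Total steps = 143

143 steps


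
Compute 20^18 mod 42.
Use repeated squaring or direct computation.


20^1 mod 42 = 20
20^2 mod 42 = 22
20^3 mod 42 = 20
20^4 mod 42 = 22
20^5 mod 42 = 20
20^6 mod 42 = 22
20^7 mod 42 = 20
20^8 mod 42 = 22
20^9 mod 42 = 20
20^10 mod 42 = 22
20^11 mod 42 = 20
20^12 mod 42 = 22
20^13 mod 42 = 20
20^14 mod 42 = 22
20^15 mod 42 = 20
20^16 mod 42 = 22
20^17 mod 42 = 20
20^18 mod 42 = 22


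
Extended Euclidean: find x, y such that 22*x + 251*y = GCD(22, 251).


Tabular extended Euclidean (each row: r = 22*s + 251*t):
r=22, s=1, t=0
r=251, s=0, t=1
q=0: r=22, s=1, t=0   [22*(1) + 251*(0) = 22]
q=11: r=9, s=-11, t=1   [22*(-11) + 251*(1) = 9]
q=2: r=4, s=23, t=-2   [22*(23) + 251*(-2) = 4]
q=2: r=1, s=-57, t=5   [22*(-57) + 251*(5) = 1]
q=4: r=0, s=251, t=-22   [22*(251) + 251*(-22) = 0]
GCD = 1; from the row with r=1: x=-57, y=5
Check: 22*(-57) + 251*(5) = -1254 + 1255 = 1

GCD = 1, x = -57, y = 5


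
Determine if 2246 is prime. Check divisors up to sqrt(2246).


2246 / 2 = 1123 (exact division)
2246 is NOT prime.

No, 2246 is not prime


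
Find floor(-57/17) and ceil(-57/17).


-57/17 = -3.3529
floor = -4
ceil = -3

floor = -4, ceil = -3


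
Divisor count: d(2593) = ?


2593 = 2593^1
d(2593) = (1+1) = 2

2 divisors


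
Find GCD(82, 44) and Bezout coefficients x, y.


Tabular extended Euclidean (each row: r = 82*s + 44*t):
r=82, s=1, t=0
r=44, s=0, t=1
q=1: r=38, s=1, t=-1   [82*(1) + 44*(-1) = 38]
q=1: r=6, s=-1, t=2   [82*(-1) + 44*(2) = 6]
q=6: r=2, s=7, t=-13   [82*(7) + 44*(-13) = 2]
q=3: r=0, s=-22, t=41   [82*(-22) + 44*(41) = 0]
GCD = 2; from the row with r=2: x=7, y=-13
Check: 82*(7) + 44*(-13) = 574 - 572 = 2

GCD = 2, x = 7, y = -13


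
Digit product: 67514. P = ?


6 × 7 × 5 × 1 × 4 = 840


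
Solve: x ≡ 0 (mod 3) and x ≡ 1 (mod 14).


M = 3*14 = 42
M1 = M/3 = 14, M2 = M/14 = 3
M1^(-1) mod 3 = 2, M2^(-1) mod 14 = 5
x = 0*14*2 + 1*3*5 = 15
15 mod 42 = 15
Check: 15 mod 3 = 0 ✓, 15 mod 14 = 1 ✓

x ≡ 15 (mod 42)


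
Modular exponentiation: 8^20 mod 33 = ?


8^1 mod 33 = 8
8^2 mod 33 = 31
8^3 mod 33 = 17
8^4 mod 33 = 4
8^5 mod 33 = 32
8^6 mod 33 = 25
8^7 mod 33 = 2
8^8 mod 33 = 16
8^9 mod 33 = 29
8^10 mod 33 = 1
8^11 mod 33 = 8
8^12 mod 33 = 31
8^13 mod 33 = 17
8^14 mod 33 = 4
8^15 mod 33 = 32
8^16 mod 33 = 25
8^17 mod 33 = 2
8^18 mod 33 = 16
8^19 mod 33 = 29
8^20 mod 33 = 1


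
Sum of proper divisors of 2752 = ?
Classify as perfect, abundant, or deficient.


Proper divisors: 1, 2, 4, 8, 16, 32, 43, 64, 86, 172, 344, 688, 1376
Sum = 1 + 2 + 4 + 8 + 16 + 32 + 43 + 64 + 86 + 172 + 344 + 688 + 1376 = 2836
2836 > 2752 → abundant

s(2752) = 2836 (abundant)


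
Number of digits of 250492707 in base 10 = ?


250492707 has 9 digits in base 10
floor(log10(250492707)) + 1 = floor(8.3988) + 1 = 9

9 digits (base 10)


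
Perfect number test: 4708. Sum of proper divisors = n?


Proper divisors of 4708: 1, 2, 4, 11, 22, 44, 107, 214, 428, 1177, 2354
Sum = 1 + 2 + 4 + 11 + 22 + 44 + 107 + 214 + 428 + 1177 + 2354 = 4364

No, 4708 is not perfect (4364 ≠ 4708)


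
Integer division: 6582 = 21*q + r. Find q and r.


6582 = 21 * 313 + 9
Check: 6573 + 9 = 6582

q = 313, r = 9


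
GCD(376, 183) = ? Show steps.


376 = 2 * 183 + 10
183 = 18 * 10 + 3
10 = 3 * 3 + 1
3 = 3 * 1 + 0
GCD = 1


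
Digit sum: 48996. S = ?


4 + 8 + 9 + 9 + 6 = 36


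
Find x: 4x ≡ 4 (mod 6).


GCD(4, 6) = 2 divides 4
Divide: 2x ≡ 2 (mod 3)
x ≡ 1 (mod 3)


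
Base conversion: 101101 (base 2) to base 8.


101101 (base 2) = 45 (decimal)
45 (decimal) = 55 (base 8)


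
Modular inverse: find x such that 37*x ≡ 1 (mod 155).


Use the extended Euclidean algorithm on (155, 37); each row r = 155*s + 37*t:
r=155, s=1, t=0
r=37, s=0, t=1
q=4: r=7, s=1, t=-4   [155*(1) + 37*(-4) = 7]
q=5: r=2, s=-5, t=21   [155*(-5) + 37*(21) = 2]
q=3: r=1, s=16, t=-67   [155*(16) + 37*(-67) = 1]
q=2: r=0, s=-37, t=155   [155*(-37) + 37*(155) = 0]
GCD = 1 with t = -67, so 37*(-67) ≡ 1 (mod 155)
Inverse = -67 mod 155 = 88
Check: 37 * 88 = 3256 ≡ 1 (mod 155)

37^(-1) ≡ 88 (mod 155)


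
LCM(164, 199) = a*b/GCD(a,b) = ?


GCD(164, 199) = 1
LCM = 164*199/1 = 32636/1 = 32636

LCM = 32636


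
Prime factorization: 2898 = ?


2898 / 2 = 1449
1449 / 3 = 483
483 / 3 = 161
161 / 7 = 23
23 / 23 = 1
2898 = 2 × 3^2 × 7 × 23


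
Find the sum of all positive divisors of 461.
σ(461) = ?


Divisors of 461: 1, 461
Sum = 1 + 461 = 462

σ(461) = 462


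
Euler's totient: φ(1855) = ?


1855 = 5 × 7 × 53
Prime factors: 5, 7, 53
φ(1855) = 1855 × (1-1/5) × (1-1/7) × (1-1/53)
= 1855 × 4/5 × 6/7 × 52/53 = 1248

φ(1855) = 1248


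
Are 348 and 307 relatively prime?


Euclidean algorithm:
348 = 1 * 307 + 41
307 = 7 * 41 + 20
41 = 2 * 20 + 1
20 = 20 * 1 + 0
GCD(348, 307) = 1

Yes, coprime (GCD = 1)


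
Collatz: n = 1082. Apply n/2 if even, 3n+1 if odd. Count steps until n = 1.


1082 → 541 → 1624 → 812 → 406 → 203 → 610 → 305 → 916 → 458 → 229 → 688 → 344 → 172 → 86 → 43 → 130 → 65 → 196 → 98 → 49 → 148 → 74 → 37 → 112 → 56 → 28 → 14 → 7 → 22 → 11 → 34 → 17 → 52 → 26 → 13 → 40 → 20 → 10 → 5 → 16 → 8 → 4 → 2 → 1
Total steps = 44

44 steps


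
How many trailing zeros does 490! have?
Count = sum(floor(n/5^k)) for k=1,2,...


floor(490/5) = 98
floor(490/25) = 19
floor(490/125) = 3
Total = 120

120 trailing zeros


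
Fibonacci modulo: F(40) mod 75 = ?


F(k) mod 75 for k=1..40:
1, 1, 2, 3, 5, 8, 13, 21, 34, 55, 14, 69, 8, 2, 10, 12, 22, 34, 56, 15, 71, 11, 7, 18, 25, 43, 68, 36, 29, 65, 19, 9, 28, 37, 65, 27, 17, 44, 61, 30
F(40) mod 75 = 30


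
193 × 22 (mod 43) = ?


193 × 22 = 4246
4246 mod 43 = 32


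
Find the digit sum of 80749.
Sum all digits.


8 + 0 + 7 + 4 + 9 = 28


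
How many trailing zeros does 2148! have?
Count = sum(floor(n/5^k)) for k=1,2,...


floor(2148/5) = 429
floor(2148/25) = 85
floor(2148/125) = 17
floor(2148/625) = 3
Total = 534

534 trailing zeros


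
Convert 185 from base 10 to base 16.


185 (base 10) = 185 (decimal)
185 (decimal) = B9 (base 16)


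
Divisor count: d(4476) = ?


4476 = 2^2 × 3^1 × 373^1
d(4476) = (2+1) × (1+1) × (1+1) = 12

12 divisors


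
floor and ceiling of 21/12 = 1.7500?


21/12 = 1.7500
floor = 1
ceil = 2

floor = 1, ceil = 2


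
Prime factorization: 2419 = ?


2419 / 41 = 59
59 / 59 = 1
2419 = 41 × 59


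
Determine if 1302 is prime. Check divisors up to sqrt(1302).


1302 / 2 = 651 (exact division)
1302 is NOT prime.

No, 1302 is not prime


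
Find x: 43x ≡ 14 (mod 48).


GCD(43, 48) = 1, unique solution
a^(-1) mod 48 = 19
x = 19 * 14 mod 48 = 26

x ≡ 26 (mod 48)


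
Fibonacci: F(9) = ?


Sequence: 1, 1, 2, 3, 5, 8, 13, 21, 34
F(9) = 34


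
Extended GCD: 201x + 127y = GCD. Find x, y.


Tabular extended Euclidean (each row: r = 201*s + 127*t):
r=201, s=1, t=0
r=127, s=0, t=1
q=1: r=74, s=1, t=-1   [201*(1) + 127*(-1) = 74]
q=1: r=53, s=-1, t=2   [201*(-1) + 127*(2) = 53]
q=1: r=21, s=2, t=-3   [201*(2) + 127*(-3) = 21]
q=2: r=11, s=-5, t=8   [201*(-5) + 127*(8) = 11]
q=1: r=10, s=7, t=-11   [201*(7) + 127*(-11) = 10]
q=1: r=1, s=-12, t=19   [201*(-12) + 127*(19) = 1]
q=10: r=0, s=127, t=-201   [201*(127) + 127*(-201) = 0]
GCD = 1; from the row with r=1: x=-12, y=19
Check: 201*(-12) + 127*(19) = -2412 + 2413 = 1

GCD = 1, x = -12, y = 19


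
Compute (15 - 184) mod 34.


15 - 184 = -169
-169 mod 34 = 1


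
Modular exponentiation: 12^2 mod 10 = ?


12^1 mod 10 = 2
12^2 mod 10 = 4


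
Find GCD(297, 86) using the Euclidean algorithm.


297 = 3 * 86 + 39
86 = 2 * 39 + 8
39 = 4 * 8 + 7
8 = 1 * 7 + 1
7 = 7 * 1 + 0
GCD = 1


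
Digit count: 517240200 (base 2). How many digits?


517240200 in base 2 = 11110110101000111010110001000
Number of digits = 29

29 digits (base 2)


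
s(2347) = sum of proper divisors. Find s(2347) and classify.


Proper divisors: 1
Sum = 1 = 1
1 < 2347 → deficient

s(2347) = 1 (deficient)


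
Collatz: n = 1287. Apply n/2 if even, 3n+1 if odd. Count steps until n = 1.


1287 → 3862 → 1931 → 5794 → 2897 → 8692 → 4346 → 2173 → 6520 → 3260 → 1630 → 815 → 2446 → 1223 → 3670 → 1835 → 5506 → 2753 → 8260 → 4130 → 2065 → 6196 → 3098 → 1549 → 4648 → 2324 → 1162 → 581 → 1744 → 872 → 436 → 218 → 109 → 328 → 164 → 82 → 41 → 124 → 62 → 31 → 94 → 47 → 142 → 71 → 214 → 107 → 322 → 161 → 484 → 242 → 121 → 364 → 182 → 91 → 274 → 137 → 412 → 206 → 103 → 310 → 155 → 466 → 233 → 700 → 350 → 175 → 526 → 263 → 790 → 395 → 1186 → 593 → 1780 → 890 → 445 → 1336 → 668 → 334 → 167 → 502 → 251 → 754 → 377 → 1132 → 566 → 283 → 850 → 425 → 1276 → 638 → 319 → 958 → 479 → 1438 → 719 → 2158 → 1079 → 3238 → 1619 → 4858 → 2429 → 7288 → 3644 → 1822 → 911 → 2734 → 1367 → 4102 → 2051 → 6154 → 3077 → 9232 → 4616 → 2308 → 1154 → 577 → 1732 → 866 → 433 → 1300 → 650 → 325 → 976 → 488 → 244 → 122 → 61 → 184 → 92 → 46 → 23 → 70 → 35 → 106 → 53 → 160 → 80 → 40 → 20 → 10 → 5 → 16 → 8 → 4 → 2 → 1
Total steps = 145

145 steps


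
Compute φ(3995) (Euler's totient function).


3995 = 5 × 17 × 47
Prime factors: 5, 17, 47
φ(3995) = 3995 × (1-1/5) × (1-1/17) × (1-1/47)
= 3995 × 4/5 × 16/17 × 46/47 = 2944

φ(3995) = 2944


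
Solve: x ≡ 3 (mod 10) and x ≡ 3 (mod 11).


M = 10*11 = 110
M1 = M/10 = 11, M2 = M/11 = 10
M1^(-1) mod 10 = 1, M2^(-1) mod 11 = 10
x = 3*11*1 + 3*10*10 = 333
333 mod 110 = 3
Check: 3 mod 10 = 3 ✓, 3 mod 11 = 3 ✓

x ≡ 3 (mod 110)


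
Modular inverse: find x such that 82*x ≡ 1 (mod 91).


Use the extended Euclidean algorithm on (91, 82); each row r = 91*s + 82*t:
r=91, s=1, t=0
r=82, s=0, t=1
q=1: r=9, s=1, t=-1   [91*(1) + 82*(-1) = 9]
q=9: r=1, s=-9, t=10   [91*(-9) + 82*(10) = 1]
q=9: r=0, s=82, t=-91   [91*(82) + 82*(-91) = 0]
GCD = 1 with t = 10, so 82*(10) ≡ 1 (mod 91)
Inverse = 10 mod 91 = 10
Check: 82 * 10 = 820 ≡ 1 (mod 91)

82^(-1) ≡ 10 (mod 91)


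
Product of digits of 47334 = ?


4 × 7 × 3 × 3 × 4 = 1008


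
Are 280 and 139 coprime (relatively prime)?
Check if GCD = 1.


Euclidean algorithm:
280 = 2 * 139 + 2
139 = 69 * 2 + 1
2 = 2 * 1 + 0
GCD(280, 139) = 1

Yes, coprime (GCD = 1)


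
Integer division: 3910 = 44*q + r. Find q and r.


3910 = 44 * 88 + 38
Check: 3872 + 38 = 3910

q = 88, r = 38


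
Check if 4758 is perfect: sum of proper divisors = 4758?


Proper divisors of 4758: 1, 2, 3, 6, 13, 26, 39, 61, 78, 122, 183, 366, 793, 1586, 2379
Sum = 1 + 2 + 3 + 6 + 13 + 26 + 39 + 61 + 78 + 122 + 183 + 366 + 793 + 1586 + 2379 = 5658

No, 4758 is not perfect (5658 ≠ 4758)


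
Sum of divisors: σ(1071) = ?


Divisors of 1071: 1, 3, 7, 9, 17, 21, 51, 63, 119, 153, 357, 1071
Sum = 1 + 3 + 7 + 9 + 17 + 21 + 51 + 63 + 119 + 153 + 357 + 1071 = 1872

σ(1071) = 1872


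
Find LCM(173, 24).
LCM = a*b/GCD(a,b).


GCD(173, 24) = 1
LCM = 173*24/1 = 4152/1 = 4152

LCM = 4152


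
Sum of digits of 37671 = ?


3 + 7 + 6 + 7 + 1 = 24


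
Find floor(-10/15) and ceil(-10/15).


-10/15 = -0.6667
floor = -1
ceil = 0

floor = -1, ceil = 0


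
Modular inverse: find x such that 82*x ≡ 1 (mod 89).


Use the extended Euclidean algorithm on (89, 82); each row r = 89*s + 82*t:
r=89, s=1, t=0
r=82, s=0, t=1
q=1: r=7, s=1, t=-1   [89*(1) + 82*(-1) = 7]
q=11: r=5, s=-11, t=12   [89*(-11) + 82*(12) = 5]
q=1: r=2, s=12, t=-13   [89*(12) + 82*(-13) = 2]
q=2: r=1, s=-35, t=38   [89*(-35) + 82*(38) = 1]
q=2: r=0, s=82, t=-89   [89*(82) + 82*(-89) = 0]
GCD = 1 with t = 38, so 82*(38) ≡ 1 (mod 89)
Inverse = 38 mod 89 = 38
Check: 82 * 38 = 3116 ≡ 1 (mod 89)

82^(-1) ≡ 38 (mod 89)


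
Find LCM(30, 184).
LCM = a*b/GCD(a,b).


GCD(30, 184) = 2
LCM = 30*184/2 = 5520/2 = 2760

LCM = 2760


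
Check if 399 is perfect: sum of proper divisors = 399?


Proper divisors of 399: 1, 3, 7, 19, 21, 57, 133
Sum = 1 + 3 + 7 + 19 + 21 + 57 + 133 = 241

No, 399 is not perfect (241 ≠ 399)


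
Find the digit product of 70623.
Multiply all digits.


7 × 0 × 6 × 2 × 3 = 0


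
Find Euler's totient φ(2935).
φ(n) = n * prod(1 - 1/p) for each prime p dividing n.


2935 = 5 × 587
Prime factors: 5, 587
φ(2935) = 2935 × (1-1/5) × (1-1/587)
= 2935 × 4/5 × 586/587 = 2344

φ(2935) = 2344


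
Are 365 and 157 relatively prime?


Euclidean algorithm:
365 = 2 * 157 + 51
157 = 3 * 51 + 4
51 = 12 * 4 + 3
4 = 1 * 3 + 1
3 = 3 * 1 + 0
GCD(365, 157) = 1

Yes, coprime (GCD = 1)


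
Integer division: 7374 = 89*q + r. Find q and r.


7374 = 89 * 82 + 76
Check: 7298 + 76 = 7374

q = 82, r = 76


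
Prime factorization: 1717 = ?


1717 / 17 = 101
101 / 101 = 1
1717 = 17 × 101


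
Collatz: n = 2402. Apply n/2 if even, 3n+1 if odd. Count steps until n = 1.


2402 → 1201 → 3604 → 1802 → 901 → 2704 → 1352 → 676 → 338 → 169 → 508 → 254 → 127 → 382 → 191 → 574 → 287 → 862 → 431 → 1294 → 647 → 1942 → 971 → 2914 → 1457 → 4372 → 2186 → 1093 → 3280 → 1640 → 820 → 410 → 205 → 616 → 308 → 154 → 77 → 232 → 116 → 58 → 29 → 88 → 44 → 22 → 11 → 34 → 17 → 52 → 26 → 13 → 40 → 20 → 10 → 5 → 16 → 8 → 4 → 2 → 1
Total steps = 58

58 steps


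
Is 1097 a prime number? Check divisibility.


Check divisors up to sqrt(1097) = 33.1210
No divisors found.
1097 is prime.

Yes, 1097 is prime


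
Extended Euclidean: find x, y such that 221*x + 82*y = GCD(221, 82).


Tabular extended Euclidean (each row: r = 221*s + 82*t):
r=221, s=1, t=0
r=82, s=0, t=1
q=2: r=57, s=1, t=-2   [221*(1) + 82*(-2) = 57]
q=1: r=25, s=-1, t=3   [221*(-1) + 82*(3) = 25]
q=2: r=7, s=3, t=-8   [221*(3) + 82*(-8) = 7]
q=3: r=4, s=-10, t=27   [221*(-10) + 82*(27) = 4]
q=1: r=3, s=13, t=-35   [221*(13) + 82*(-35) = 3]
q=1: r=1, s=-23, t=62   [221*(-23) + 82*(62) = 1]
q=3: r=0, s=82, t=-221   [221*(82) + 82*(-221) = 0]
GCD = 1; from the row with r=1: x=-23, y=62
Check: 221*(-23) + 82*(62) = -5083 + 5084 = 1

GCD = 1, x = -23, y = 62


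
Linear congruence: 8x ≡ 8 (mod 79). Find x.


GCD(8, 79) = 1, unique solution
a^(-1) mod 79 = 10
x = 10 * 8 mod 79 = 1

x ≡ 1 (mod 79)


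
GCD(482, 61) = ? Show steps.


482 = 7 * 61 + 55
61 = 1 * 55 + 6
55 = 9 * 6 + 1
6 = 6 * 1 + 0
GCD = 1


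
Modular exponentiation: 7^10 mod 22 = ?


7^1 mod 22 = 7
7^2 mod 22 = 5
7^3 mod 22 = 13
7^4 mod 22 = 3
7^5 mod 22 = 21
7^6 mod 22 = 15
7^7 mod 22 = 17
7^8 mod 22 = 9
7^9 mod 22 = 19
7^10 mod 22 = 1


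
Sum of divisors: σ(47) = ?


Divisors of 47: 1, 47
Sum = 1 + 47 = 48

σ(47) = 48


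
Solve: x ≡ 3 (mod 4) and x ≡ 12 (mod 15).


M = 4*15 = 60
M1 = M/4 = 15, M2 = M/15 = 4
M1^(-1) mod 4 = 3, M2^(-1) mod 15 = 4
x = 3*15*3 + 12*4*4 = 327
327 mod 60 = 27
Check: 27 mod 4 = 3 ✓, 27 mod 15 = 12 ✓

x ≡ 27 (mod 60)


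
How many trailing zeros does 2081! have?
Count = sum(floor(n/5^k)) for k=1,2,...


floor(2081/5) = 416
floor(2081/25) = 83
floor(2081/125) = 16
floor(2081/625) = 3
Total = 518

518 trailing zeros


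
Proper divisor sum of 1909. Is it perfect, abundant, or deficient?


Proper divisors: 1, 23, 83
Sum = 1 + 23 + 83 = 107
107 < 1909 → deficient

s(1909) = 107 (deficient)


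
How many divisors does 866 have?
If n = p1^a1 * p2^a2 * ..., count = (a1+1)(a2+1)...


866 = 2^1 × 433^1
d(866) = (1+1) × (1+1) = 4

4 divisors


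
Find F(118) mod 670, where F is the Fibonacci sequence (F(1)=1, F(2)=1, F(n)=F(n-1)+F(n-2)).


F(k) mod 670 for k=1..118:
1, 1, 2, 3, 5, 8, 13, 21, 34, 55, 89, 144, 233, 377, 610, 317, 257, 574, 161, 65, 226, 291, 517, 138, 655, 123, 108, 231, 339, 570, 239, 139, 378, 517, 225, 72, 297, 369, 666, 365, 361, 56, 417, 473, 220, 23, 243, 266, 509, 105, 614, 49, 663, 42, 35, 77, 112, 189, 301, 490, 121, 611, 62, 3, 65, 68, 133, 201, 334, 535, 199, 64, 263, 327, 590, 247, 167, 414, 581, 325, 236, 561, 127, 18, 145, 163, 308, 471, 109, 580, 19, 599, 618, 547, 495, 372, 197, 569, 96, 665, 91, 86, 177, 263, 440, 33, 473, 506, 309, 145, 454, 599, 383, 312, 25, 337, 362, 29
F(118) mod 670 = 29


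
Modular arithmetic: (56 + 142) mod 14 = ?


56 + 142 = 198
198 mod 14 = 2


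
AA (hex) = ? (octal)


AA (base 16) = 170 (decimal)
170 (decimal) = 252 (base 8)


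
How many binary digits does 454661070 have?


454661070 in base 2 = 11011000110011001001111001110
Number of digits = 29

29 digits (base 2)


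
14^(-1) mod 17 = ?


Use the extended Euclidean algorithm on (17, 14); each row r = 17*s + 14*t:
r=17, s=1, t=0
r=14, s=0, t=1
q=1: r=3, s=1, t=-1   [17*(1) + 14*(-1) = 3]
q=4: r=2, s=-4, t=5   [17*(-4) + 14*(5) = 2]
q=1: r=1, s=5, t=-6   [17*(5) + 14*(-6) = 1]
q=2: r=0, s=-14, t=17   [17*(-14) + 14*(17) = 0]
GCD = 1 with t = -6, so 14*(-6) ≡ 1 (mod 17)
Inverse = -6 mod 17 = 11
Check: 14 * 11 = 154 ≡ 1 (mod 17)

14^(-1) ≡ 11 (mod 17)


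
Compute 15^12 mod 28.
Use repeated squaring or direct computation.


15^1 mod 28 = 15
15^2 mod 28 = 1
15^3 mod 28 = 15
15^4 mod 28 = 1
15^5 mod 28 = 15
15^6 mod 28 = 1
15^7 mod 28 = 15
15^8 mod 28 = 1
15^9 mod 28 = 15
15^10 mod 28 = 1
15^11 mod 28 = 15
15^12 mod 28 = 1


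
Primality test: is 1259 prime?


Check divisors up to sqrt(1259) = 35.4824
No divisors found.
1259 is prime.

Yes, 1259 is prime


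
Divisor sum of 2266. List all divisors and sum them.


Divisors of 2266: 1, 2, 11, 22, 103, 206, 1133, 2266
Sum = 1 + 2 + 11 + 22 + 103 + 206 + 1133 + 2266 = 3744

σ(2266) = 3744


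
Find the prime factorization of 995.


995 / 5 = 199
199 / 199 = 1
995 = 5 × 199


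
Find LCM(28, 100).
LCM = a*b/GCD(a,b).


GCD(28, 100) = 4
LCM = 28*100/4 = 2800/4 = 700

LCM = 700


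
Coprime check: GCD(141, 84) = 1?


Euclidean algorithm:
141 = 1 * 84 + 57
84 = 1 * 57 + 27
57 = 2 * 27 + 3
27 = 9 * 3 + 0
GCD(141, 84) = 3

No, not coprime (GCD = 3)


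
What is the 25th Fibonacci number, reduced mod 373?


F(k) mod 373 for k=1..25:
1, 1, 2, 3, 5, 8, 13, 21, 34, 55, 89, 144, 233, 4, 237, 241, 105, 346, 78, 51, 129, 180, 309, 116, 52
F(25) mod 373 = 52


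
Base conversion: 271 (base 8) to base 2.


271 (base 8) = 185 (decimal)
185 (decimal) = 10111001 (base 2)


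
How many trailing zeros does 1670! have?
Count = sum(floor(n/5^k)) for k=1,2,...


floor(1670/5) = 334
floor(1670/25) = 66
floor(1670/125) = 13
floor(1670/625) = 2
Total = 415

415 trailing zeros


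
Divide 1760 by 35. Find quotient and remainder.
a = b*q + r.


1760 = 35 * 50 + 10
Check: 1750 + 10 = 1760

q = 50, r = 10


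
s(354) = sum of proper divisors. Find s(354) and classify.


Proper divisors: 1, 2, 3, 6, 59, 118, 177
Sum = 1 + 2 + 3 + 6 + 59 + 118 + 177 = 366
366 > 354 → abundant

s(354) = 366 (abundant)


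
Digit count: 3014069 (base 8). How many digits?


3014069 in base 8 = 13376665
Number of digits = 8

8 digits (base 8)


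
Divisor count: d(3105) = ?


3105 = 3^3 × 5^1 × 23^1
d(3105) = (3+1) × (1+1) × (1+1) = 16

16 divisors


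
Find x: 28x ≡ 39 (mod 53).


GCD(28, 53) = 1, unique solution
a^(-1) mod 53 = 36
x = 36 * 39 mod 53 = 26

x ≡ 26 (mod 53)


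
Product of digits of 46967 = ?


4 × 6 × 9 × 6 × 7 = 9072


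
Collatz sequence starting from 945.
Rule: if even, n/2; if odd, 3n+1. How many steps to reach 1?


945 → 2836 → 1418 → 709 → 2128 → 1064 → 532 → 266 → 133 → 400 → 200 → 100 → 50 → 25 → 76 → 38 → 19 → 58 → 29 → 88 → 44 → 22 → 11 → 34 → 17 → 52 → 26 → 13 → 40 → 20 → 10 → 5 → 16 → 8 → 4 → 2 → 1
Total steps = 36

36 steps


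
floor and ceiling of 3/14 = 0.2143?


3/14 = 0.2143
floor = 0
ceil = 1

floor = 0, ceil = 1


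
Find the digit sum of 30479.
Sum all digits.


3 + 0 + 4 + 7 + 9 = 23


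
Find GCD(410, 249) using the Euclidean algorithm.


410 = 1 * 249 + 161
249 = 1 * 161 + 88
161 = 1 * 88 + 73
88 = 1 * 73 + 15
73 = 4 * 15 + 13
15 = 1 * 13 + 2
13 = 6 * 2 + 1
2 = 2 * 1 + 0
GCD = 1


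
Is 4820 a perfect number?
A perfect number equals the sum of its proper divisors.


Proper divisors of 4820: 1, 2, 4, 5, 10, 20, 241, 482, 964, 1205, 2410
Sum = 1 + 2 + 4 + 5 + 10 + 20 + 241 + 482 + 964 + 1205 + 2410 = 5344

No, 4820 is not perfect (5344 ≠ 4820)


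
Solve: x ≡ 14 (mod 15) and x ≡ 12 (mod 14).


M = 15*14 = 210
M1 = M/15 = 14, M2 = M/14 = 15
M1^(-1) mod 15 = 14, M2^(-1) mod 14 = 1
x = 14*14*14 + 12*15*1 = 2924
2924 mod 210 = 194
Check: 194 mod 15 = 14 ✓, 194 mod 14 = 12 ✓

x ≡ 194 (mod 210)


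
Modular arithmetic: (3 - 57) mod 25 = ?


3 - 57 = -54
-54 mod 25 = 21
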